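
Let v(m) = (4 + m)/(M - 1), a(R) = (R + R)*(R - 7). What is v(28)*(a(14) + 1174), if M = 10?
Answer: 43840/9 ≈ 4871.1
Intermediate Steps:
a(R) = 2*R*(-7 + R) (a(R) = (2*R)*(-7 + R) = 2*R*(-7 + R))
v(m) = 4/9 + m/9 (v(m) = (4 + m)/(10 - 1) = (4 + m)/9 = (4 + m)*(⅑) = 4/9 + m/9)
v(28)*(a(14) + 1174) = (4/9 + (⅑)*28)*(2*14*(-7 + 14) + 1174) = (4/9 + 28/9)*(2*14*7 + 1174) = 32*(196 + 1174)/9 = (32/9)*1370 = 43840/9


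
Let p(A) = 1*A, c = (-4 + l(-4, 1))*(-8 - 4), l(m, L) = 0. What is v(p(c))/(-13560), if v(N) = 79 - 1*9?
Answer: -7/1356 ≈ -0.0051622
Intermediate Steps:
c = 48 (c = (-4 + 0)*(-8 - 4) = -4*(-12) = 48)
p(A) = A
v(N) = 70 (v(N) = 79 - 9 = 70)
v(p(c))/(-13560) = 70/(-13560) = 70*(-1/13560) = -7/1356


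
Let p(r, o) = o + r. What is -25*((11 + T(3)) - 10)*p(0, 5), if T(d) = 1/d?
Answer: -500/3 ≈ -166.67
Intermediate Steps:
-25*((11 + T(3)) - 10)*p(0, 5) = -25*((11 + 1/3) - 10)*(5 + 0) = -25*((11 + 1/3) - 10)*5 = -25*(34/3 - 10)*5 = -100*5/3 = -25*20/3 = -500/3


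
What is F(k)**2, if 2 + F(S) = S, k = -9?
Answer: 121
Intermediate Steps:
F(S) = -2 + S
F(k)**2 = (-2 - 9)**2 = (-11)**2 = 121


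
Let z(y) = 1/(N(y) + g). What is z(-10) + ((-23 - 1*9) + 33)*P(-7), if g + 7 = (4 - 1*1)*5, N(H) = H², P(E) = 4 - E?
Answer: 1189/108 ≈ 11.009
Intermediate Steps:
g = 8 (g = -7 + (4 - 1*1)*5 = -7 + (4 - 1)*5 = -7 + 3*5 = -7 + 15 = 8)
z(y) = 1/(8 + y²) (z(y) = 1/(y² + 8) = 1/(8 + y²))
z(-10) + ((-23 - 1*9) + 33)*P(-7) = 1/(8 + (-10)²) + ((-23 - 1*9) + 33)*(4 - 1*(-7)) = 1/(8 + 100) + ((-23 - 9) + 33)*(4 + 7) = 1/108 + (-32 + 33)*11 = 1/108 + 1*11 = 1/108 + 11 = 1189/108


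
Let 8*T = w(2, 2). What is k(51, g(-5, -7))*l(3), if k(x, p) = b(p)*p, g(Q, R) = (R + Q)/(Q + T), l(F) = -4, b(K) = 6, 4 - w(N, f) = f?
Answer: -1152/19 ≈ -60.632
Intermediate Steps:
w(N, f) = 4 - f
T = 1/4 (T = (4 - 1*2)/8 = (4 - 2)/8 = (1/8)*2 = 1/4 ≈ 0.25000)
g(Q, R) = (Q + R)/(1/4 + Q) (g(Q, R) = (R + Q)/(Q + 1/4) = (Q + R)/(1/4 + Q))
k(x, p) = 6*p
k(51, g(-5, -7))*l(3) = (6*(4*(-5 - 7)/(1 + 4*(-5))))*(-4) = (6*(4*(-12)/(1 - 20)))*(-4) = (6*(4*(-12)/(-19)))*(-4) = (6*(4*(-1/19)*(-12)))*(-4) = (6*(48/19))*(-4) = (288/19)*(-4) = -1152/19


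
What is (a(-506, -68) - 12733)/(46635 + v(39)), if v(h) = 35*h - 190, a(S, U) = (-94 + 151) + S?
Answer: -6591/23905 ≈ -0.27572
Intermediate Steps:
a(S, U) = 57 + S
v(h) = -190 + 35*h
(a(-506, -68) - 12733)/(46635 + v(39)) = ((57 - 506) - 12733)/(46635 + (-190 + 35*39)) = (-449 - 12733)/(46635 + (-190 + 1365)) = -13182/(46635 + 1175) = -13182/47810 = -13182*1/47810 = -6591/23905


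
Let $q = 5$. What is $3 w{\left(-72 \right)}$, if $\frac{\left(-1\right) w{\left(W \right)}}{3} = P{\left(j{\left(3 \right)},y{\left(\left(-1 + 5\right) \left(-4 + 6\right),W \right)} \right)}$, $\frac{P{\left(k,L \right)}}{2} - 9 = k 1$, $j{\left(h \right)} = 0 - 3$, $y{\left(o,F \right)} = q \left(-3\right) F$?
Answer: $-108$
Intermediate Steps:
$y{\left(o,F \right)} = - 15 F$ ($y{\left(o,F \right)} = 5 \left(-3\right) F = - 15 F$)
$j{\left(h \right)} = -3$ ($j{\left(h \right)} = 0 - 3 = -3$)
$P{\left(k,L \right)} = 18 + 2 k$ ($P{\left(k,L \right)} = 18 + 2 k 1 = 18 + 2 k$)
$w{\left(W \right)} = -36$ ($w{\left(W \right)} = - 3 \left(18 + 2 \left(-3\right)\right) = - 3 \left(18 - 6\right) = \left(-3\right) 12 = -36$)
$3 w{\left(-72 \right)} = 3 \left(-36\right) = -108$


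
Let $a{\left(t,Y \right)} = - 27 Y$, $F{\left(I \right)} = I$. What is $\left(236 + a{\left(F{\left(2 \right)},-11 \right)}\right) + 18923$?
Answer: $19456$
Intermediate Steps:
$\left(236 + a{\left(F{\left(2 \right)},-11 \right)}\right) + 18923 = \left(236 - -297\right) + 18923 = \left(236 + 297\right) + 18923 = 533 + 18923 = 19456$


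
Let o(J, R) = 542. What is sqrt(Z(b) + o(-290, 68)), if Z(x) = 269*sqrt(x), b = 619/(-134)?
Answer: sqrt(9732152 + 36046*I*sqrt(82946))/134 ≈ 25.831 + 11.191*I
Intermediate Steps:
b = -619/134 (b = 619*(-1/134) = -619/134 ≈ -4.6194)
sqrt(Z(b) + o(-290, 68)) = sqrt(269*sqrt(-619/134) + 542) = sqrt(269*(I*sqrt(82946)/134) + 542) = sqrt(269*I*sqrt(82946)/134 + 542) = sqrt(542 + 269*I*sqrt(82946)/134)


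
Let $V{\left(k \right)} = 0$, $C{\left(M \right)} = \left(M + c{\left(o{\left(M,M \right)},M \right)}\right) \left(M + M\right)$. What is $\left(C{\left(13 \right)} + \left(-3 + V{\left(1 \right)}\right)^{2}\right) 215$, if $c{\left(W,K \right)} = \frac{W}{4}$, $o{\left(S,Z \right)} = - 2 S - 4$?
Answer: $32680$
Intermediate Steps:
$o{\left(S,Z \right)} = -4 - 2 S$
$c{\left(W,K \right)} = \frac{W}{4}$ ($c{\left(W,K \right)} = W \frac{1}{4} = \frac{W}{4}$)
$C{\left(M \right)} = 2 M \left(-1 + \frac{M}{2}\right)$ ($C{\left(M \right)} = \left(M + \frac{-4 - 2 M}{4}\right) \left(M + M\right) = \left(M - \left(1 + \frac{M}{2}\right)\right) 2 M = \left(-1 + \frac{M}{2}\right) 2 M = 2 M \left(-1 + \frac{M}{2}\right)$)
$\left(C{\left(13 \right)} + \left(-3 + V{\left(1 \right)}\right)^{2}\right) 215 = \left(13 \left(-2 + 13\right) + \left(-3 + 0\right)^{2}\right) 215 = \left(13 \cdot 11 + \left(-3\right)^{2}\right) 215 = \left(143 + 9\right) 215 = 152 \cdot 215 = 32680$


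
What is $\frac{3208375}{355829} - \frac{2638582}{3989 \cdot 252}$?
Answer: $\frac{1143132195011}{178844637006} \approx 6.3918$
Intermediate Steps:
$\frac{3208375}{355829} - \frac{2638582}{3989 \cdot 252} = 3208375 \cdot \frac{1}{355829} - \frac{2638582}{1005228} = \frac{3208375}{355829} - \frac{1319291}{502614} = \frac{1143132195011}{178844637006}$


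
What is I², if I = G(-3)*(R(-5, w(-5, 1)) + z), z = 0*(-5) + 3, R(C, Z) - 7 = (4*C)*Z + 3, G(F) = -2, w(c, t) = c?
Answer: 51076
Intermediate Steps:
R(C, Z) = 10 + 4*C*Z (R(C, Z) = 7 + ((4*C)*Z + 3) = 7 + (4*C*Z + 3) = 7 + (3 + 4*C*Z) = 10 + 4*C*Z)
z = 3 (z = 0 + 3 = 3)
I = -226 (I = -2*((10 + 4*(-5)*(-5)) + 3) = -2*((10 + 100) + 3) = -2*(110 + 3) = -2*113 = -226)
I² = (-226)² = 51076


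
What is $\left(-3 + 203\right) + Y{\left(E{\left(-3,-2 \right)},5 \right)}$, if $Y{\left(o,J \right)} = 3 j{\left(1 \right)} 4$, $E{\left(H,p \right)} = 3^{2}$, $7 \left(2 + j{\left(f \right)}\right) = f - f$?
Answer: $176$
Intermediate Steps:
$j{\left(f \right)} = -2$ ($j{\left(f \right)} = -2 + \frac{f - f}{7} = -2 + \frac{1}{7} \cdot 0 = -2 + 0 = -2$)
$E{\left(H,p \right)} = 9$
$Y{\left(o,J \right)} = -24$ ($Y{\left(o,J \right)} = 3 \left(-2\right) 4 = \left(-6\right) 4 = -24$)
$\left(-3 + 203\right) + Y{\left(E{\left(-3,-2 \right)},5 \right)} = \left(-3 + 203\right) - 24 = 200 - 24 = 176$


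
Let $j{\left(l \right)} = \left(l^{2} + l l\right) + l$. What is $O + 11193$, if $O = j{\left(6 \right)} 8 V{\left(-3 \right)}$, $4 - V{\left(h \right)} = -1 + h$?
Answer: $16185$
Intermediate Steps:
$j{\left(l \right)} = l + 2 l^{2}$ ($j{\left(l \right)} = \left(l^{2} + l^{2}\right) + l = 2 l^{2} + l = l + 2 l^{2}$)
$V{\left(h \right)} = 5 - h$ ($V{\left(h \right)} = 4 - \left(-1 + h\right) = 5 - h$)
$O = 4992$ ($O = 6 \left(1 + 2 \cdot 6\right) 8 \left(5 - -3\right) = 6 \left(1 + 12\right) 8 \left(5 + 3\right) = 6 \cdot 13 \cdot 8 \cdot 8 = 78 \cdot 8 \cdot 8 = 624 \cdot 8 = 4992$)
$O + 11193 = 4992 + 11193 = 16185$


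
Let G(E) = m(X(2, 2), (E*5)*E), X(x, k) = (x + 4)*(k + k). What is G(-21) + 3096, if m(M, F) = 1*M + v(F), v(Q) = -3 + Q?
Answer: 5322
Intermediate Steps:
X(x, k) = 2*k*(4 + x) (X(x, k) = (4 + x)*(2*k) = 2*k*(4 + x))
m(M, F) = -3 + F + M (m(M, F) = 1*M + (-3 + F) = M + (-3 + F) = -3 + F + M)
G(E) = 21 + 5*E² (G(E) = -3 + (E*5)*E + 2*2*(4 + 2) = -3 + (5*E)*E + 2*2*6 = -3 + 5*E² + 24 = 21 + 5*E²)
G(-21) + 3096 = (21 + 5*(-21)²) + 3096 = (21 + 5*441) + 3096 = (21 + 2205) + 3096 = 2226 + 3096 = 5322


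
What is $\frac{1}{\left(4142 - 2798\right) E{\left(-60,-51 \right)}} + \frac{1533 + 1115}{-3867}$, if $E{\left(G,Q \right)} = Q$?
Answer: $- \frac{60502793}{88353216} \approx -0.68478$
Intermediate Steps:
$\frac{1}{\left(4142 - 2798\right) E{\left(-60,-51 \right)}} + \frac{1533 + 1115}{-3867} = \frac{1}{\left(4142 - 2798\right) \left(-51\right)} + \frac{1533 + 1115}{-3867} = \frac{1}{1344} \left(- \frac{1}{51}\right) + 2648 \left(- \frac{1}{3867}\right) = \frac{1}{1344} \left(- \frac{1}{51}\right) - \frac{2648}{3867} = - \frac{1}{68544} - \frac{2648}{3867} = - \frac{60502793}{88353216}$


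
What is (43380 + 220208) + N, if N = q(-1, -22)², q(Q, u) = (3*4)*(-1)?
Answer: 263732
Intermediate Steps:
q(Q, u) = -12 (q(Q, u) = 12*(-1) = -12)
N = 144 (N = (-12)² = 144)
(43380 + 220208) + N = (43380 + 220208) + 144 = 263588 + 144 = 263732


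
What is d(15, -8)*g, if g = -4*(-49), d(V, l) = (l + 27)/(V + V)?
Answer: 1862/15 ≈ 124.13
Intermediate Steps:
d(V, l) = (27 + l)/(2*V) (d(V, l) = (27 + l)/((2*V)) = (27 + l)*(1/(2*V)) = (27 + l)/(2*V))
g = 196
d(15, -8)*g = ((1/2)*(27 - 8)/15)*196 = ((1/2)*(1/15)*19)*196 = (19/30)*196 = 1862/15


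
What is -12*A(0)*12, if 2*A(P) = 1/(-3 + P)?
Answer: 24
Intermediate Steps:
A(P) = 1/(2*(-3 + P))
-12*A(0)*12 = -6/(-3 + 0)*12 = -6/(-3)*12 = -6*(-1)/3*12 = -12*(-1/6)*12 = 2*12 = 24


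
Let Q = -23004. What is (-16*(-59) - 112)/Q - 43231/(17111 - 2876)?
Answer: -83860787/27288495 ≈ -3.0731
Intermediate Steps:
(-16*(-59) - 112)/Q - 43231/(17111 - 2876) = (-16*(-59) - 112)/(-23004) - 43231/(17111 - 2876) = (944 - 112)*(-1/23004) - 43231/14235 = 832*(-1/23004) - 43231*1/14235 = -208/5751 - 43231/14235 = -83860787/27288495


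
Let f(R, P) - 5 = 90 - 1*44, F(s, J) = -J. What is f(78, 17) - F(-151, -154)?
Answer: -103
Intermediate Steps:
f(R, P) = 51 (f(R, P) = 5 + (90 - 1*44) = 5 + (90 - 44) = 5 + 46 = 51)
f(78, 17) - F(-151, -154) = 51 - (-1)*(-154) = 51 - 1*154 = 51 - 154 = -103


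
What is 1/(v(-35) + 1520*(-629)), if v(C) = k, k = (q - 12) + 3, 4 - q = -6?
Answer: -1/956079 ≈ -1.0459e-6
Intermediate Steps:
q = 10 (q = 4 - 1*(-6) = 4 + 6 = 10)
k = 1 (k = (10 - 12) + 3 = -2 + 3 = 1)
v(C) = 1
1/(v(-35) + 1520*(-629)) = 1/(1 + 1520*(-629)) = 1/(1 - 956080) = 1/(-956079) = -1/956079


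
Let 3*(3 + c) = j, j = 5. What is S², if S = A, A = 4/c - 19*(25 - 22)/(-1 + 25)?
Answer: 1849/64 ≈ 28.891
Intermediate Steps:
c = -4/3 (c = -3 + (⅓)*5 = -3 + 5/3 = -4/3 ≈ -1.3333)
A = -43/8 (A = 4/(-4/3) - 19*(25 - 22)/(-1 + 25) = 4*(-¾) - 19/(24/3) = -3 - 19/(24*(⅓)) = -3 - 19/8 = -43/8 ≈ -5.3750)
S = -43/8 ≈ -5.3750
S² = (-43/8)² = 1849/64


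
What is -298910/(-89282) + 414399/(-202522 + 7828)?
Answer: 3532935337/2897111618 ≈ 1.2195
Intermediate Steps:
-298910/(-89282) + 414399/(-202522 + 7828) = -298910*(-1/89282) + 414399/(-194694) = 149455/44641 + 414399*(-1/194694) = 149455/44641 - 138133/64898 = 3532935337/2897111618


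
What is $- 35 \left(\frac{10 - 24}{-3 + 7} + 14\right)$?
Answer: $- \frac{735}{2} \approx -367.5$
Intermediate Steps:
$- 35 \left(\frac{10 - 24}{-3 + 7} + 14\right) = - 35 \left(- \frac{14}{4} + 14\right) = - 35 \left(\left(-14\right) \frac{1}{4} + 14\right) = - 35 \left(- \frac{7}{2} + 14\right) = \left(-35\right) \frac{21}{2} = - \frac{735}{2}$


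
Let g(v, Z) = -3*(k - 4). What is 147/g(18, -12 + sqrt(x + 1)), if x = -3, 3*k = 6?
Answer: 49/2 ≈ 24.500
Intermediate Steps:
k = 2 (k = (1/3)*6 = 2)
g(v, Z) = 6 (g(v, Z) = -3*(2 - 4) = -3*(-2) = 6)
147/g(18, -12 + sqrt(x + 1)) = 147/6 = 147*(1/6) = 49/2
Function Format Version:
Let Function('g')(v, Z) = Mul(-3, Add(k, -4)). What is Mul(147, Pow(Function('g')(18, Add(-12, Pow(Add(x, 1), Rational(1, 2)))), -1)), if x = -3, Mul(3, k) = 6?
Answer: Rational(49, 2) ≈ 24.500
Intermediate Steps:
k = 2 (k = Mul(Rational(1, 3), 6) = 2)
Function('g')(v, Z) = 6 (Function('g')(v, Z) = Mul(-3, Add(2, -4)) = Mul(-3, -2) = 6)
Mul(147, Pow(Function('g')(18, Add(-12, Pow(Add(x, 1), Rational(1, 2)))), -1)) = Mul(147, Pow(6, -1)) = Mul(147, Rational(1, 6)) = Rational(49, 2)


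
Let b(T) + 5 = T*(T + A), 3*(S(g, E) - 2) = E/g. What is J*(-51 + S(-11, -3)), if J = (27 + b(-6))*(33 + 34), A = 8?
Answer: -360460/11 ≈ -32769.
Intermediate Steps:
S(g, E) = 2 + E/(3*g) (S(g, E) = 2 + (E/g)/3 = 2 + E/(3*g))
b(T) = -5 + T*(8 + T) (b(T) = -5 + T*(T + 8) = -5 + T*(8 + T))
J = 670 (J = (27 + (-5 + (-6)² + 8*(-6)))*(33 + 34) = (27 + (-5 + 36 - 48))*67 = (27 - 17)*67 = 10*67 = 670)
J*(-51 + S(-11, -3)) = 670*(-51 + (2 + (⅓)*(-3)/(-11))) = 670*(-51 + (2 + (⅓)*(-3)*(-1/11))) = 670*(-51 + (2 + 1/11)) = 670*(-51 + 23/11) = 670*(-538/11) = -360460/11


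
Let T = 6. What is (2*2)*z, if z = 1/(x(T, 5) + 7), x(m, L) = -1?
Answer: ⅔ ≈ 0.66667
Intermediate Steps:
z = ⅙ (z = 1/(-1 + 7) = 1/6 = ⅙ ≈ 0.16667)
(2*2)*z = (2*2)*(⅙) = 4*(⅙) = ⅔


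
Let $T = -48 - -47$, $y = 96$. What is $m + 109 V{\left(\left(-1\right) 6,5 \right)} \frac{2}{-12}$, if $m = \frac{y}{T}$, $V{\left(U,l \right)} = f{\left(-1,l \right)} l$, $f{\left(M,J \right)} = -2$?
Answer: $\frac{257}{3} \approx 85.667$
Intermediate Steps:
$T = -1$ ($T = -48 + 47 = -1$)
$V{\left(U,l \right)} = - 2 l$
$m = -96$ ($m = \frac{96}{-1} = 96 \left(-1\right) = -96$)
$m + 109 V{\left(\left(-1\right) 6,5 \right)} \frac{2}{-12} = -96 + 109 \left(-2\right) 5 \frac{2}{-12} = -96 + 109 \left(- 10 \cdot 2 \left(- \frac{1}{12}\right)\right) = -96 + 109 \left(\left(-10\right) \left(- \frac{1}{6}\right)\right) = -96 + 109 \cdot \frac{5}{3} = -96 + \frac{545}{3} = \frac{257}{3}$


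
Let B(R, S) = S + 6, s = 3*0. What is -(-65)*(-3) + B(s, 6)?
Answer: -183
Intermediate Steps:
s = 0
B(R, S) = 6 + S
-(-65)*(-3) + B(s, 6) = -(-65)*(-3) + (6 + 6) = -65*3 + 12 = -195 + 12 = -183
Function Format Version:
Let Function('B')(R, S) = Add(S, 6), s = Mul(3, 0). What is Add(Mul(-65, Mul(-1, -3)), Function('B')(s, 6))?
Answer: -183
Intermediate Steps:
s = 0
Function('B')(R, S) = Add(6, S)
Add(Mul(-65, Mul(-1, -3)), Function('B')(s, 6)) = Add(Mul(-65, Mul(-1, -3)), Add(6, 6)) = Add(Mul(-65, 3), 12) = Add(-195, 12) = -183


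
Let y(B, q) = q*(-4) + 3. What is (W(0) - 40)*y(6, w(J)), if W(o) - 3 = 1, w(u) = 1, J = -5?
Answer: 36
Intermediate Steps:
W(o) = 4 (W(o) = 3 + 1 = 4)
y(B, q) = 3 - 4*q (y(B, q) = -4*q + 3 = 3 - 4*q)
(W(0) - 40)*y(6, w(J)) = (4 - 40)*(3 - 4*1) = -36*(3 - 4) = -36*(-1) = 36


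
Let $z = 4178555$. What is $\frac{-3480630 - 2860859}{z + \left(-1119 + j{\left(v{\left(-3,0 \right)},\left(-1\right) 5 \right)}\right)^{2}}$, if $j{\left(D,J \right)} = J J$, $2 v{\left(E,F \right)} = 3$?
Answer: $- \frac{905927}{767913} \approx -1.1797$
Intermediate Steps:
$v{\left(E,F \right)} = \frac{3}{2}$ ($v{\left(E,F \right)} = \frac{1}{2} \cdot 3 = \frac{3}{2}$)
$j{\left(D,J \right)} = J^{2}$
$\frac{-3480630 - 2860859}{z + \left(-1119 + j{\left(v{\left(-3,0 \right)},\left(-1\right) 5 \right)}\right)^{2}} = \frac{-3480630 - 2860859}{4178555 + \left(-1119 + \left(\left(-1\right) 5\right)^{2}\right)^{2}} = - \frac{6341489}{4178555 + \left(-1119 + \left(-5\right)^{2}\right)^{2}} = - \frac{6341489}{4178555 + \left(-1119 + 25\right)^{2}} = - \frac{6341489}{4178555 + \left(-1094\right)^{2}} = - \frac{6341489}{4178555 + 1196836} = - \frac{6341489}{5375391} = \left(-6341489\right) \frac{1}{5375391} = - \frac{905927}{767913}$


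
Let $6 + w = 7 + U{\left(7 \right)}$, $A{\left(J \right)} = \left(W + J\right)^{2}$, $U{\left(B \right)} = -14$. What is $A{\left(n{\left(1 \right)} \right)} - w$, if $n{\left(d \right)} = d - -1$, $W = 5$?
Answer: $62$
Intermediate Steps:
$n{\left(d \right)} = 1 + d$ ($n{\left(d \right)} = d + 1 = 1 + d$)
$A{\left(J \right)} = \left(5 + J\right)^{2}$
$w = -13$ ($w = -6 + \left(7 - 14\right) = -6 - 7 = -13$)
$A{\left(n{\left(1 \right)} \right)} - w = \left(5 + \left(1 + 1\right)\right)^{2} - -13 = \left(5 + 2\right)^{2} + 13 = 7^{2} + 13 = 49 + 13 = 62$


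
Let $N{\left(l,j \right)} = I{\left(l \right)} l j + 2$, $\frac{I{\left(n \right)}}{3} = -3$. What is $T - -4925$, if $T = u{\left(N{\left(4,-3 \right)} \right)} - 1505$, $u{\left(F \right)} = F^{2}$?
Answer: $15520$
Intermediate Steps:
$I{\left(n \right)} = -9$ ($I{\left(n \right)} = 3 \left(-3\right) = -9$)
$N{\left(l,j \right)} = 2 - 9 j l$ ($N{\left(l,j \right)} = - 9 l j + 2 = - 9 j l + 2 = 2 - 9 j l$)
$T = 10595$ ($T = \left(2 - \left(-27\right) 4\right)^{2} - 1505 = \left(2 + 108\right)^{2} - 1505 = 110^{2} - 1505 = 12100 - 1505 = 10595$)
$T - -4925 = 10595 - -4925 = 10595 + 4925 = 15520$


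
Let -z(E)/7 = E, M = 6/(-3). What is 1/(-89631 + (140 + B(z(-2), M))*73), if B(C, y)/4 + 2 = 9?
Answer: -1/77367 ≈ -1.2925e-5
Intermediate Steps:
M = -2 (M = 6*(-⅓) = -2)
z(E) = -7*E
B(C, y) = 28 (B(C, y) = -8 + 4*9 = -8 + 36 = 28)
1/(-89631 + (140 + B(z(-2), M))*73) = 1/(-89631 + (140 + 28)*73) = 1/(-89631 + 168*73) = 1/(-89631 + 12264) = 1/(-77367) = -1/77367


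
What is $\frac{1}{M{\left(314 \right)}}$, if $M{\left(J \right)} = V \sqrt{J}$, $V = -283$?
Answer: $- \frac{\sqrt{314}}{88862} \approx -0.00019941$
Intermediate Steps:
$M{\left(J \right)} = - 283 \sqrt{J}$
$\frac{1}{M{\left(314 \right)}} = \frac{1}{\left(-283\right) \sqrt{314}} = - \frac{\sqrt{314}}{88862}$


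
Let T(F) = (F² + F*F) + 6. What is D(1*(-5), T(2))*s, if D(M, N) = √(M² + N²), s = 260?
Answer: 260*√221 ≈ 3865.2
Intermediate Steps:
T(F) = 6 + 2*F² (T(F) = (F² + F²) + 6 = 2*F² + 6 = 6 + 2*F²)
D(1*(-5), T(2))*s = √((1*(-5))² + (6 + 2*2²)²)*260 = √((-5)² + (6 + 2*4)²)*260 = √(25 + (6 + 8)²)*260 = √(25 + 14²)*260 = √(25 + 196)*260 = √221*260 = 260*√221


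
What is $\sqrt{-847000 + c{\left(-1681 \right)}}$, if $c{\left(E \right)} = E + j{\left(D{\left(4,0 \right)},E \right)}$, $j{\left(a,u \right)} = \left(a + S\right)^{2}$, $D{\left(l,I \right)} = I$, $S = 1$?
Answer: $14 i \sqrt{4330} \approx 921.24 i$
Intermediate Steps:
$j{\left(a,u \right)} = \left(1 + a\right)^{2}$ ($j{\left(a,u \right)} = \left(a + 1\right)^{2} = \left(1 + a\right)^{2}$)
$c{\left(E \right)} = 1 + E$ ($c{\left(E \right)} = E + \left(1 + 0\right)^{2} = E + 1^{2} = E + 1 = 1 + E$)
$\sqrt{-847000 + c{\left(-1681 \right)}} = \sqrt{-847000 + \left(1 - 1681\right)} = \sqrt{-847000 - 1680} = \sqrt{-848680} = 14 i \sqrt{4330}$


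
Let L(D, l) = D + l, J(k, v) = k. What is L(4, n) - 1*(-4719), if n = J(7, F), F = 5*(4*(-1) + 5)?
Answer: 4730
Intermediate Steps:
F = 5 (F = 5*(-4 + 5) = 5*1 = 5)
n = 7
L(4, n) - 1*(-4719) = (4 + 7) - 1*(-4719) = 11 + 4719 = 4730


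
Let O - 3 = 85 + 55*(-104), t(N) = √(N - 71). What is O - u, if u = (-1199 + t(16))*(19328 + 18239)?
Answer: 45037201 - 37567*I*√55 ≈ 4.5037e+7 - 2.786e+5*I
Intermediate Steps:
t(N) = √(-71 + N)
O = -5632 (O = 3 + (85 + 55*(-104)) = 3 + (85 - 5720) = 3 - 5635 = -5632)
u = -45042833 + 37567*I*√55 (u = (-1199 + √(-71 + 16))*(19328 + 18239) = (-1199 + √(-55))*37567 = (-1199 + I*√55)*37567 = -45042833 + 37567*I*√55 ≈ -4.5043e+7 + 2.786e+5*I)
O - u = -5632 - (-45042833 + 37567*I*√55) = -5632 + (45042833 - 37567*I*√55) = 45037201 - 37567*I*√55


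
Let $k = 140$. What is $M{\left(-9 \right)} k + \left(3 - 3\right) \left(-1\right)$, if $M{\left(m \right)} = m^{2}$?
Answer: $11340$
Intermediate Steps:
$M{\left(-9 \right)} k + \left(3 - 3\right) \left(-1\right) = \left(-9\right)^{2} \cdot 140 + \left(3 - 3\right) \left(-1\right) = 81 \cdot 140 + 0 \left(-1\right) = 11340 + 0 = 11340$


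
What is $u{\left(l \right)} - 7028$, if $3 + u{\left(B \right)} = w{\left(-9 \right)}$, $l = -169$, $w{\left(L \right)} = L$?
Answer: $-7040$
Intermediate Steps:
$u{\left(B \right)} = -12$ ($u{\left(B \right)} = -3 - 9 = -12$)
$u{\left(l \right)} - 7028 = -12 - 7028 = -7040$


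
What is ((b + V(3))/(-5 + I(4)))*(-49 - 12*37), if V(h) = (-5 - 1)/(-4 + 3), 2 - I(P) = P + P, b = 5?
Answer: 493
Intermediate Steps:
I(P) = 2 - 2*P (I(P) = 2 - (P + P) = 2 - 2*P)
V(h) = 6 (V(h) = -6/(-1) = -6*(-1) = 6)
((b + V(3))/(-5 + I(4)))*(-49 - 12*37) = ((5 + 6)/(-5 + (2 - 2*4)))*(-49 - 12*37) = (11/(-5 + (2 - 8)))*(-49 - 444) = (11/(-5 - 6))*(-493) = (11/(-11))*(-493) = (11*(-1/11))*(-493) = -1*(-493) = 493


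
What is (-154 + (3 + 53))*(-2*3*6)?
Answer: 3528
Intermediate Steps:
(-154 + (3 + 53))*(-2*3*6) = (-154 + 56)*(-6*6) = -98*(-36) = 3528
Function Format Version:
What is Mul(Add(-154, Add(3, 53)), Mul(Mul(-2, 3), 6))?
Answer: 3528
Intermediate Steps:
Mul(Add(-154, Add(3, 53)), Mul(Mul(-2, 3), 6)) = Mul(Add(-154, 56), Mul(-6, 6)) = Mul(-98, -36) = 3528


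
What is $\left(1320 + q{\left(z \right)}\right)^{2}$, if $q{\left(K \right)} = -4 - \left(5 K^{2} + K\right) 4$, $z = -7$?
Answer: $132496$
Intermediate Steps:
$q{\left(K \right)} = -4 - 20 K^{2} - 4 K$ ($q{\left(K \right)} = -4 - \left(K + 5 K^{2}\right) 4 = -4 - \left(4 K + 20 K^{2}\right) = -4 - 20 K^{2} - 4 K$)
$\left(1320 + q{\left(z \right)}\right)^{2} = \left(1320 - \left(-24 + 980\right)\right)^{2} = \left(1320 - 956\right)^{2} = 364^{2} = 132496$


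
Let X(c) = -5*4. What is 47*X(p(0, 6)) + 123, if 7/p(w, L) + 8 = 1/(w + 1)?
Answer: -817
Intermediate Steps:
p(w, L) = 7/(-8 + 1/(1 + w)) (p(w, L) = 7/(-8 + 1/(w + 1)) = 7/(-8 + 1/(1 + w)))
X(c) = -20
47*X(p(0, 6)) + 123 = 47*(-20) + 123 = -940 + 123 = -817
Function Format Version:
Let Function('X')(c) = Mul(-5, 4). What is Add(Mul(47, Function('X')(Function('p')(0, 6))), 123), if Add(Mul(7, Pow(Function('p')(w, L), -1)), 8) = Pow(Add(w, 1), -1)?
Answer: -817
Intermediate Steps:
Function('p')(w, L) = Mul(7, Pow(Add(-8, Pow(Add(1, w), -1)), -1)) (Function('p')(w, L) = Mul(7, Pow(Add(-8, Pow(Add(w, 1), -1)), -1)) = Mul(7, Pow(Add(-8, Pow(Add(1, w), -1)), -1)))
Function('X')(c) = -20
Add(Mul(47, Function('X')(Function('p')(0, 6))), 123) = Add(Mul(47, -20), 123) = Add(-940, 123) = -817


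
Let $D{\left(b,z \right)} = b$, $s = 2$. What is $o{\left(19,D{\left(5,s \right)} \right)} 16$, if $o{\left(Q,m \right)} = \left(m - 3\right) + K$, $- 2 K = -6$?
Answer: $80$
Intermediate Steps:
$K = 3$ ($K = \left(- \frac{1}{2}\right) \left(-6\right) = 3$)
$o{\left(Q,m \right)} = m$ ($o{\left(Q,m \right)} = \left(m - 3\right) + 3 = \left(-3 + m\right) + 3 = m$)
$o{\left(19,D{\left(5,s \right)} \right)} 16 = 5 \cdot 16 = 80$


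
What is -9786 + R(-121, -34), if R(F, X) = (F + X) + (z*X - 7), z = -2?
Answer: -9880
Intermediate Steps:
R(F, X) = -7 + F - X (R(F, X) = (F + X) + (-2*X - 7) = (F + X) + (-7 - 2*X) = -7 + F - X)
-9786 + R(-121, -34) = -9786 + (-7 - 121 - 1*(-34)) = -9786 + (-7 - 121 + 34) = -9786 - 94 = -9880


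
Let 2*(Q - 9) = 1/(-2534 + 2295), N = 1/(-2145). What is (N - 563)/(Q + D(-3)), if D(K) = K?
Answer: -577250008/6149715 ≈ -93.866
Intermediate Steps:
N = -1/2145 ≈ -0.00046620
Q = 4301/478 (Q = 9 + 1/(2*(-2534 + 2295)) = 9 + (½)/(-239) = 9 + (½)*(-1/239) = 9 - 1/478 = 4301/478 ≈ 8.9979)
(N - 563)/(Q + D(-3)) = (-1/2145 - 563)/(4301/478 - 3) = -1207636/(2145*2867/478) = -1207636/2145*478/2867 = -577250008/6149715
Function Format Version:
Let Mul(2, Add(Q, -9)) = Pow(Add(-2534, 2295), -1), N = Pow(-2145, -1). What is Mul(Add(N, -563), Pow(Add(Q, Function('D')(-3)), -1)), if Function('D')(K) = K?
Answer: Rational(-577250008, 6149715) ≈ -93.866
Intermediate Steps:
N = Rational(-1, 2145) ≈ -0.00046620
Q = Rational(4301, 478) (Q = Add(9, Mul(Rational(1, 2), Pow(Add(-2534, 2295), -1))) = Add(9, Mul(Rational(1, 2), Pow(-239, -1))) = Add(9, Mul(Rational(1, 2), Rational(-1, 239))) = Add(9, Rational(-1, 478)) = Rational(4301, 478) ≈ 8.9979)
Mul(Add(N, -563), Pow(Add(Q, Function('D')(-3)), -1)) = Mul(Add(Rational(-1, 2145), -563), Pow(Add(Rational(4301, 478), -3), -1)) = Mul(Rational(-1207636, 2145), Pow(Rational(2867, 478), -1)) = Mul(Rational(-1207636, 2145), Rational(478, 2867)) = Rational(-577250008, 6149715)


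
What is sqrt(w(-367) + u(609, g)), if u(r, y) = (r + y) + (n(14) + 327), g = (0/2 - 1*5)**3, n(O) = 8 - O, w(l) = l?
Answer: sqrt(438) ≈ 20.928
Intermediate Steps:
g = -125 (g = (0*(1/2) - 5)**3 = (0 - 5)**3 = (-5)**3 = -125)
u(r, y) = 321 + r + y (u(r, y) = (r + y) + ((8 - 1*14) + 327) = (r + y) + ((8 - 14) + 327) = (r + y) + (-6 + 327) = (r + y) + 321 = 321 + r + y)
sqrt(w(-367) + u(609, g)) = sqrt(-367 + (321 + 609 - 125)) = sqrt(-367 + 805) = sqrt(438)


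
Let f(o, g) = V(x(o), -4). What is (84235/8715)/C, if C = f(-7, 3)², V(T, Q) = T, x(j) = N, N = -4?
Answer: 16847/27888 ≈ 0.60409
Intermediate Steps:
x(j) = -4
f(o, g) = -4
C = 16 (C = (-4)² = 16)
(84235/8715)/C = (84235/8715)/16 = (84235*(1/8715))*(1/16) = (16847/1743)*(1/16) = 16847/27888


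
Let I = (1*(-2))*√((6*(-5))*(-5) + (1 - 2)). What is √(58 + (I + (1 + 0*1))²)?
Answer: √(655 - 4*√149) ≈ 24.621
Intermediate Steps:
I = -2*√149 (I = -2*√(-30*(-5) - 1) = -2*√(150 - 1) = -2*√149 ≈ -24.413)
√(58 + (I + (1 + 0*1))²) = √(58 + (-2*√149 + (1 + 0*1))²) = √(58 + (-2*√149 + (1 + 0))²) = √(58 + (-2*√149 + 1)²) = √(58 + (1 - 2*√149)²)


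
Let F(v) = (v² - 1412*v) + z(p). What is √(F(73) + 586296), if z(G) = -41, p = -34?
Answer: 2*√122127 ≈ 698.93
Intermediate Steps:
F(v) = -41 + v² - 1412*v (F(v) = (v² - 1412*v) - 41 = -41 + v² - 1412*v)
√(F(73) + 586296) = √((-41 + 73² - 1412*73) + 586296) = √((-41 + 5329 - 103076) + 586296) = √(-97788 + 586296) = √488508 = 2*√122127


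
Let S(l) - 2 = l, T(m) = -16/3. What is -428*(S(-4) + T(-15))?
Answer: 9416/3 ≈ 3138.7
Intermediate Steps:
T(m) = -16/3 (T(m) = -16*1/3 = -16/3)
S(l) = 2 + l
-428*(S(-4) + T(-15)) = -428*((2 - 4) - 16/3) = -428*(-2 - 16/3) = -428*(-22/3) = 9416/3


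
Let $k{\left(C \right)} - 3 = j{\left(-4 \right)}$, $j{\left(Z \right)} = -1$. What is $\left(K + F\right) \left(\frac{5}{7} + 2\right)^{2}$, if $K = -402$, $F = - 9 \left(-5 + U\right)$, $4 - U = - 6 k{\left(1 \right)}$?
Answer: $- \frac{180861}{49} \approx -3691.0$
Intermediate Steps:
$k{\left(C \right)} = 2$ ($k{\left(C \right)} = 3 - 1 = 2$)
$U = 16$ ($U = 4 - \left(-6\right) 2 = 4 - -12 = 4 + 12 = 16$)
$F = -99$ ($F = - 9 \left(-5 + 16\right) = \left(-9\right) 11 = -99$)
$\left(K + F\right) \left(\frac{5}{7} + 2\right)^{2} = \left(-402 - 99\right) \left(\frac{5}{7} + 2\right)^{2} = - 501 \left(5 \cdot \frac{1}{7} + 2\right)^{2} = - 501 \left(\frac{5}{7} + 2\right)^{2} = - 501 \left(\frac{19}{7}\right)^{2} = \left(-501\right) \frac{361}{49} = - \frac{180861}{49}$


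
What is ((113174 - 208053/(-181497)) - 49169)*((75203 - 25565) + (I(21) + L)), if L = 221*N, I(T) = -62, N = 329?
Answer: 473525164948110/60499 ≈ 7.8270e+9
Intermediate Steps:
L = 72709 (L = 221*329 = 72709)
((113174 - 208053/(-181497)) - 49169)*((75203 - 25565) + (I(21) + L)) = ((113174 - 208053/(-181497)) - 49169)*((75203 - 25565) + (-62 + 72709)) = ((113174 - 208053*(-1)/181497) - 49169)*(49638 + 72647) = ((113174 - 1*(-69351/60499)) - 49169)*122285 = ((113174 + 69351/60499) - 49169)*122285 = (6846983177/60499 - 49169)*122285 = (3872307846/60499)*122285 = 473525164948110/60499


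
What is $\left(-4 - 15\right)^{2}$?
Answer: $361$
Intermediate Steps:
$\left(-4 - 15\right)^{2} = \left(-19\right)^{2} = 361$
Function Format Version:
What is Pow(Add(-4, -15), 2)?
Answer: 361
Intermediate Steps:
Pow(Add(-4, -15), 2) = Pow(-19, 2) = 361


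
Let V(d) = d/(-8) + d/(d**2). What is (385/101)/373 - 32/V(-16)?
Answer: -19276641/1167863 ≈ -16.506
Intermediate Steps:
V(d) = 1/d - d/8 (V(d) = d*(-1/8) + d/d**2 = -d/8 + 1/d = 1/d - d/8)
(385/101)/373 - 32/V(-16) = (385/101)/373 - 32/(1/(-16) - 1/8*(-16)) = (385*(1/101))*(1/373) - 32/(-1/16 + 2) = (385/101)*(1/373) - 32/31/16 = 385/37673 - 32*16/31 = 385/37673 - 512/31 = -19276641/1167863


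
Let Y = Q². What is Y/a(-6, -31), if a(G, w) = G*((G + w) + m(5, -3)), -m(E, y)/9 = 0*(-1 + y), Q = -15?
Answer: 75/74 ≈ 1.0135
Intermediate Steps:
m(E, y) = 0 (m(E, y) = -0*(-1 + y) = -9*0 = 0)
a(G, w) = G*(G + w) (a(G, w) = G*((G + w) + 0) = G*(G + w))
Y = 225 (Y = (-15)² = 225)
Y/a(-6, -31) = 225/((-6*(-6 - 31))) = 225/((-6*(-37))) = 225/222 = 225*(1/222) = 75/74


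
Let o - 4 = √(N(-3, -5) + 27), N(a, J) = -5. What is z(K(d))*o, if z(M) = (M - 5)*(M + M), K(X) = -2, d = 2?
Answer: 112 + 28*√22 ≈ 243.33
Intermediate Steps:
o = 4 + √22 (o = 4 + √(-5 + 27) = 4 + √22 ≈ 8.6904)
z(M) = 2*M*(-5 + M) (z(M) = (-5 + M)*(2*M) = 2*M*(-5 + M))
z(K(d))*o = (2*(-2)*(-5 - 2))*(4 + √22) = (2*(-2)*(-7))*(4 + √22) = 28*(4 + √22) = 112 + 28*√22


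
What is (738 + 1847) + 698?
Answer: 3283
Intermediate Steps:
(738 + 1847) + 698 = 2585 + 698 = 3283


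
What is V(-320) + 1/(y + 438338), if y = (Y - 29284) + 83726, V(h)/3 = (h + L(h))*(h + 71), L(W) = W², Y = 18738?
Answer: -39005170807679/511518 ≈ -7.6254e+7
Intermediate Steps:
V(h) = 3*(71 + h)*(h + h²) (V(h) = 3*((h + h²)*(h + 71)) = 3*((h + h²)*(71 + h)) = 3*((71 + h)*(h + h²)) = 3*(71 + h)*(h + h²))
y = 73180 (y = (18738 - 29284) + 83726 = -10546 + 83726 = 73180)
V(-320) + 1/(y + 438338) = 3*(-320)*(71 + (-320)² + 72*(-320)) + 1/(73180 + 438338) = 3*(-320)*(71 + 102400 - 23040) + 1/511518 = 3*(-320)*79431 + 1/511518 = -76253760 + 1/511518 = -39005170807679/511518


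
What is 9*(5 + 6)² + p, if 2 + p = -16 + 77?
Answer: 1148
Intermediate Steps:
p = 59 (p = -2 + (-16 + 77) = -2 + 61 = 59)
9*(5 + 6)² + p = 9*(5 + 6)² + 59 = 9*11² + 59 = 9*121 + 59 = 1089 + 59 = 1148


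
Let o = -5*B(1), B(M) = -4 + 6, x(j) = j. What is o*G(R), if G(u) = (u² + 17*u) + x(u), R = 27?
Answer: -12150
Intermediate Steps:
B(M) = 2
G(u) = u² + 18*u (G(u) = (u² + 17*u) + u = u² + 18*u)
o = -10 (o = -5*2 = -10)
o*G(R) = -270*(18 + 27) = -270*45 = -10*1215 = -12150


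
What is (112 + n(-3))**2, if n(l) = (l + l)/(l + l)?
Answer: 12769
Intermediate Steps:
n(l) = 1 (n(l) = (2*l)/((2*l)) = (2*l)*(1/(2*l)) = 1)
(112 + n(-3))**2 = (112 + 1)**2 = 113**2 = 12769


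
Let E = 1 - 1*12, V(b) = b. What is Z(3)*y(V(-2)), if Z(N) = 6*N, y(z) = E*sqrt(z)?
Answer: -198*I*sqrt(2) ≈ -280.01*I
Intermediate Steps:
E = -11 (E = 1 - 12 = -11)
y(z) = -11*sqrt(z)
Z(3)*y(V(-2)) = (6*3)*(-11*I*sqrt(2)) = 18*(-11*I*sqrt(2)) = -198*I*sqrt(2)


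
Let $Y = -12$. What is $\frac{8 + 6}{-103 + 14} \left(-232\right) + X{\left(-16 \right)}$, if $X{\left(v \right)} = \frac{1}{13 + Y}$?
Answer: $\frac{3337}{89} \approx 37.494$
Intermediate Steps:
$X{\left(v \right)} = 1$ ($X{\left(v \right)} = \frac{1}{13 - 12} = 1^{-1} = 1$)
$\frac{8 + 6}{-103 + 14} \left(-232\right) + X{\left(-16 \right)} = \frac{8 + 6}{-103 + 14} \left(-232\right) + 1 = \frac{14}{-89} \left(-232\right) + 1 = 14 \left(- \frac{1}{89}\right) \left(-232\right) + 1 = \left(- \frac{14}{89}\right) \left(-232\right) + 1 = \frac{3248}{89} + 1 = \frac{3337}{89}$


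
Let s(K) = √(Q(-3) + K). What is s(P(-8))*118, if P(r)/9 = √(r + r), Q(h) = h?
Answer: 118*√(-3 + 36*I) ≈ 480.22 + 521.91*I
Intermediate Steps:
P(r) = 9*√2*√r (P(r) = 9*√(r + r) = 9*√(2*r) = 9*(√2*√r) = 9*√2*√r)
s(K) = √(-3 + K)
s(P(-8))*118 = √(-3 + 9*√2*√(-8))*118 = √(-3 + 9*√2*(2*I*√2))*118 = √(-3 + 36*I)*118 = 118*√(-3 + 36*I)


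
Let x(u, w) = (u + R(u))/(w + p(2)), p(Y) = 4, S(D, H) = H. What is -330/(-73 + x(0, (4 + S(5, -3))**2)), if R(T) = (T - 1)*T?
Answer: 330/73 ≈ 4.5205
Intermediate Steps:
R(T) = T*(-1 + T) (R(T) = (-1 + T)*T = T*(-1 + T))
x(u, w) = (u + u*(-1 + u))/(4 + w) (x(u, w) = (u + u*(-1 + u))/(w + 4) = (u + u*(-1 + u))/(4 + w))
-330/(-73 + x(0, (4 + S(5, -3))**2)) = -330/(-73 + 0**2/(4 + (4 - 3)**2)) = -330/(-73 + 0/(4 + 1**2)) = -330/(-73 + 0/(4 + 1)) = -330/(-73 + 0/5) = -330/(-73 + 0*(1/5)) = -330/(-73 + 0) = -330/(-73) = -330*(-1/73) = 330/73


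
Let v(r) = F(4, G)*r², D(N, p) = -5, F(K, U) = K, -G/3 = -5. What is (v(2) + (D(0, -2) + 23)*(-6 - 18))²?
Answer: 173056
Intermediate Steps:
G = 15 (G = -3*(-5) = 15)
v(r) = 4*r²
(v(2) + (D(0, -2) + 23)*(-6 - 18))² = (4*2² + (-5 + 23)*(-6 - 18))² = (4*4 + 18*(-24))² = (16 - 432)² = (-416)² = 173056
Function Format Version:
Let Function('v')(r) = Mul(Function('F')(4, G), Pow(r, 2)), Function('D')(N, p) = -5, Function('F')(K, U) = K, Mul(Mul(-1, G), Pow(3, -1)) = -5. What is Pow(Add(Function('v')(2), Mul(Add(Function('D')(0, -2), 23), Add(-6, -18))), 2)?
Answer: 173056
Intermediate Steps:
G = 15 (G = Mul(-3, -5) = 15)
Function('v')(r) = Mul(4, Pow(r, 2))
Pow(Add(Function('v')(2), Mul(Add(Function('D')(0, -2), 23), Add(-6, -18))), 2) = Pow(Add(Mul(4, Pow(2, 2)), Mul(Add(-5, 23), Add(-6, -18))), 2) = Pow(Add(Mul(4, 4), Mul(18, -24)), 2) = Pow(Add(16, -432), 2) = Pow(-416, 2) = 173056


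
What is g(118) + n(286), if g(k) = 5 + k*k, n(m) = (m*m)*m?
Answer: 23407585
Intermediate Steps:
n(m) = m**3 (n(m) = m**2*m = m**3)
g(k) = 5 + k**2
g(118) + n(286) = (5 + 118**2) + 286**3 = (5 + 13924) + 23393656 = 13929 + 23393656 = 23407585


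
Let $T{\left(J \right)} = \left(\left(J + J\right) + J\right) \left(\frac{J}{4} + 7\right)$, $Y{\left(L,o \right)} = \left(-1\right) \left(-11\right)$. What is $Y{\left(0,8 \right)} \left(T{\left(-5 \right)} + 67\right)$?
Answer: $- \frac{847}{4} \approx -211.75$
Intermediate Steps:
$Y{\left(L,o \right)} = 11$
$T{\left(J \right)} = 3 J \left(7 + \frac{J}{4}\right)$ ($T{\left(J \right)} = \left(2 J + J\right) \left(J \frac{1}{4} + 7\right) = 3 J \left(\frac{J}{4} + 7\right) = 3 J \left(7 + \frac{J}{4}\right)$)
$Y{\left(0,8 \right)} \left(T{\left(-5 \right)} + 67\right) = 11 \left(\frac{3}{4} \left(-5\right) \left(28 - 5\right) + 67\right) = 11 \left(\frac{3}{4} \left(-5\right) 23 + 67\right) = 11 \left(- \frac{345}{4} + 67\right) = 11 \left(- \frac{77}{4}\right) = - \frac{847}{4}$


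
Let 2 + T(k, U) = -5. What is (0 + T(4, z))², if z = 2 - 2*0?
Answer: 49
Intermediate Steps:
z = 2 (z = 2 + 0 = 2)
T(k, U) = -7 (T(k, U) = -2 - 5 = -7)
(0 + T(4, z))² = (0 - 7)² = (-7)² = 49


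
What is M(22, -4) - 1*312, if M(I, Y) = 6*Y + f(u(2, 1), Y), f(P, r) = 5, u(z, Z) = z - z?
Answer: -331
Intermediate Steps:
u(z, Z) = 0
M(I, Y) = 5 + 6*Y (M(I, Y) = 6*Y + 5 = 5 + 6*Y)
M(22, -4) - 1*312 = (5 + 6*(-4)) - 1*312 = (5 - 24) - 312 = -19 - 312 = -331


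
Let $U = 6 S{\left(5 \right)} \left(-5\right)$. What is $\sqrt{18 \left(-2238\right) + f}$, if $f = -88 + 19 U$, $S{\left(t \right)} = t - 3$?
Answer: $2 i \sqrt{10378} \approx 203.74 i$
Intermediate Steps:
$S{\left(t \right)} = -3 + t$
$U = -60$ ($U = 6 \left(-3 + 5\right) \left(-5\right) = 6 \cdot 2 \left(-5\right) = 12 \left(-5\right) = -60$)
$f = -1228$ ($f = -88 + 19 \left(-60\right) = -88 - 1140 = -1228$)
$\sqrt{18 \left(-2238\right) + f} = \sqrt{18 \left(-2238\right) - 1228} = \sqrt{-40284 - 1228} = \sqrt{-41512} = 2 i \sqrt{10378}$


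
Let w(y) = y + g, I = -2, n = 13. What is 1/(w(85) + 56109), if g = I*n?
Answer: 1/56168 ≈ 1.7804e-5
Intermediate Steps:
g = -26 (g = -2*13 = -26)
w(y) = -26 + y (w(y) = y - 26 = -26 + y)
1/(w(85) + 56109) = 1/((-26 + 85) + 56109) = 1/(59 + 56109) = 1/56168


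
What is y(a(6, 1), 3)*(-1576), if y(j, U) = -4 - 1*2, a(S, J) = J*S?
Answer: 9456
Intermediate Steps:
y(j, U) = -6 (y(j, U) = -4 - 2 = -6)
y(a(6, 1), 3)*(-1576) = -6*(-1576) = 9456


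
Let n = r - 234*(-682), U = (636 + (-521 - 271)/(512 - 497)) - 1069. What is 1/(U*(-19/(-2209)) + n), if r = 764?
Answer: 11045/1771041689 ≈ 6.2364e-6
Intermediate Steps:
U = -2429/5 (U = (636 - 792/15) - 1069 = (636 - 792*1/15) - 1069 = (636 - 264/5) - 1069 = 2916/5 - 1069 = -2429/5 ≈ -485.80)
n = 160352 (n = 764 - 234*(-682) = 764 + 159588 = 160352)
1/(U*(-19/(-2209)) + n) = 1/(-(-46151)/(5*(-2209)) + 160352) = 1/(-(-46151)*(-1)/(5*2209) + 160352) = 1/(-2429/5*19/2209 + 160352) = 1/(-46151/11045 + 160352) = 1/(1771041689/11045) = 11045/1771041689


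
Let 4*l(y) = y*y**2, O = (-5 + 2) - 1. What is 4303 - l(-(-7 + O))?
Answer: 15881/4 ≈ 3970.3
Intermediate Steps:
O = -4 (O = -3 - 1 = -4)
l(y) = y**3/4 (l(y) = (y*y**2)/4 = y**3/4)
4303 - l(-(-7 + O)) = 4303 - (-(-7 - 4))**3/4 = 4303 - (-1*(-11))**3/4 = 4303 - 11**3/4 = 4303 - 1331/4 = 15881/4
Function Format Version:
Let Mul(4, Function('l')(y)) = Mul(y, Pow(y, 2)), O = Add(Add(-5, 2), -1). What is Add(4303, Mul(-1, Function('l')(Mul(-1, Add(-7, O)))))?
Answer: Rational(15881, 4) ≈ 3970.3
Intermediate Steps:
O = -4 (O = Add(-3, -1) = -4)
Function('l')(y) = Mul(Rational(1, 4), Pow(y, 3)) (Function('l')(y) = Mul(Rational(1, 4), Mul(y, Pow(y, 2))) = Mul(Rational(1, 4), Pow(y, 3)))
Add(4303, Mul(-1, Function('l')(Mul(-1, Add(-7, O))))) = Add(4303, Mul(-1, Mul(Rational(1, 4), Pow(Mul(-1, Add(-7, -4)), 3)))) = Add(4303, Mul(-1, Mul(Rational(1, 4), Pow(Mul(-1, -11), 3)))) = Add(4303, Mul(-1, Mul(Rational(1, 4), Pow(11, 3)))) = Add(4303, Mul(-1, Mul(Rational(1, 4), 1331))) = Add(4303, Mul(-1, Rational(1331, 4))) = Add(4303, Rational(-1331, 4)) = Rational(15881, 4)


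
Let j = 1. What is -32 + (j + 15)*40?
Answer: 608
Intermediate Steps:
-32 + (j + 15)*40 = -32 + (1 + 15)*40 = -32 + 16*40 = -32 + 640 = 608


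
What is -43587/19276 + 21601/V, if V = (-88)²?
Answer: 19710787/37318336 ≈ 0.52818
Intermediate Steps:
V = 7744
-43587/19276 + 21601/V = -43587/19276 + 21601/7744 = 19710787/37318336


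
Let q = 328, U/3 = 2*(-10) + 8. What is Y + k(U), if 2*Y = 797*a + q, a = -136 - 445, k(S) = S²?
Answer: -460137/2 ≈ -2.3007e+5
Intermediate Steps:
U = -36 (U = 3*(2*(-10) + 8) = 3*(-20 + 8) = 3*(-12) = -36)
a = -581
Y = -462729/2 (Y = (797*(-581) + 328)/2 = (-463057 + 328)/2 = (½)*(-462729) = -462729/2 ≈ -2.3136e+5)
Y + k(U) = -462729/2 + (-36)² = -462729/2 + 1296 = -460137/2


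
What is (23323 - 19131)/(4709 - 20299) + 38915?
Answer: 303340329/7795 ≈ 38915.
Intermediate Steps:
(23323 - 19131)/(4709 - 20299) + 38915 = 4192/(-15590) + 38915 = 4192*(-1/15590) + 38915 = -2096/7795 + 38915 = 303340329/7795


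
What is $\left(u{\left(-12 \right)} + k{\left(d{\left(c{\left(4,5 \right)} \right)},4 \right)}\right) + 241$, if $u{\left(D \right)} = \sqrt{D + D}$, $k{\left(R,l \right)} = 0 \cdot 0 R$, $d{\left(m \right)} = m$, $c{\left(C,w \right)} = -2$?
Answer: $241 + 2 i \sqrt{6} \approx 241.0 + 4.899 i$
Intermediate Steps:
$k{\left(R,l \right)} = 0$ ($k{\left(R,l \right)} = 0 R = 0$)
$u{\left(D \right)} = \sqrt{2} \sqrt{D}$ ($u{\left(D \right)} = \sqrt{2 D} = \sqrt{2} \sqrt{D}$)
$\left(u{\left(-12 \right)} + k{\left(d{\left(c{\left(4,5 \right)} \right)},4 \right)}\right) + 241 = \left(\sqrt{2} \sqrt{-12} + 0\right) + 241 = \left(\sqrt{2} \cdot 2 i \sqrt{3} + 0\right) + 241 = \left(2 i \sqrt{6} + 0\right) + 241 = 2 i \sqrt{6} + 241 = 241 + 2 i \sqrt{6}$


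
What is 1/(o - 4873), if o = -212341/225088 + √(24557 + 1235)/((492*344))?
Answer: -531360106217573739840/2589819066152279033667821 - 66991277589504*√403/33667647859979627437681673 ≈ -0.00020517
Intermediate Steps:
o = -212341/225088 + √403/21156 (o = -212341*1/225088 + √25792/169248 = -212341/225088 + (8*√403)*(1/169248) = -212341/225088 + √403/21156 ≈ -0.94242)
1/(o - 4873) = 1/((-212341/225088 + √403/21156) - 4873) = 1/(-1097066165/225088 + √403/21156)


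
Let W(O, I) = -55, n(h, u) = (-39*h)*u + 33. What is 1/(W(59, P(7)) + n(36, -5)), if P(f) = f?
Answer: 1/6998 ≈ 0.00014290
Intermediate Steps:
n(h, u) = 33 - 39*h*u (n(h, u) = -39*h*u + 33 = 33 - 39*h*u)
1/(W(59, P(7)) + n(36, -5)) = 1/(-55 + (33 - 39*36*(-5))) = 1/(-55 + (33 + 7020)) = 1/(-55 + 7053) = 1/6998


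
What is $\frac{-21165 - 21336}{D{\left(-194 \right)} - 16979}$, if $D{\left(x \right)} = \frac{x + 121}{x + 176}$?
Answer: $\frac{765018}{305549} \approx 2.5037$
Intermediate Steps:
$D{\left(x \right)} = \frac{121 + x}{176 + x}$
$\frac{-21165 - 21336}{D{\left(-194 \right)} - 16979} = \frac{-21165 - 21336}{\frac{121 - 194}{176 - 194} - 16979} = - \frac{42501}{\frac{1}{-18} \left(-73\right) - 16979} = - \frac{42501}{\left(- \frac{1}{18}\right) \left(-73\right) - 16979} = - \frac{42501}{\frac{73}{18} - 16979} = - \frac{42501}{- \frac{305549}{18}} = \left(-42501\right) \left(- \frac{18}{305549}\right) = \frac{765018}{305549}$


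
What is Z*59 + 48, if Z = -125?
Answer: -7327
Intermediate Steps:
Z*59 + 48 = -125*59 + 48 = -7375 + 48 = -7327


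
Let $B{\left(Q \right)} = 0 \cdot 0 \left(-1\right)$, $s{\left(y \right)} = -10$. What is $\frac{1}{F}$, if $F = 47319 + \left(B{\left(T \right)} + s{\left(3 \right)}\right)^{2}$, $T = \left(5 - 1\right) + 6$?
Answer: $\frac{1}{47419} \approx 2.1089 \cdot 10^{-5}$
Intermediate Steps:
$T = 10$ ($T = 4 + 6 = 10$)
$B{\left(Q \right)} = 0$ ($B{\left(Q \right)} = 0 \left(-1\right) = 0$)
$F = 47419$ ($F = 47319 + \left(0 - 10\right)^{2} = 47319 + \left(-10\right)^{2} = 47319 + 100 = 47419$)
$\frac{1}{F} = \frac{1}{47419}$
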